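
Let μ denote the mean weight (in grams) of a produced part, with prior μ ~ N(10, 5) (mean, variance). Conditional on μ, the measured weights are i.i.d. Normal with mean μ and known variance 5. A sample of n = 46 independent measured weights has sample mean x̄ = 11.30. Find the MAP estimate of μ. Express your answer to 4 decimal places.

μ̂_MAP = 11.2723

n = 46, x̄ = 11.30.
For a Normal prior and Normal likelihood with known variance, the posterior is Normal; its mode equals its mean, the precision-weighted average.
Prior precision 1/σ₀² = 1/5 = 0.2; data precision n/σ² = 46/5 = 9.2.
μ̂ = (0.2·10 + 9.2·11.3) / (0.2 + 9.2) = 105.96/9.4 = 2649/235 ≈ 11.2723.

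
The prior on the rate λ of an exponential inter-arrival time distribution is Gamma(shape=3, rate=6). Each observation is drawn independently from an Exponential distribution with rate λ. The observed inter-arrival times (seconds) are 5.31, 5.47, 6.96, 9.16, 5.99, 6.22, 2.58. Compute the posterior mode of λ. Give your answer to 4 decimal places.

The Exponential(rate=λ) likelihood is ∝ λ^n e^(−λΣtᵢ). Here n = 7 and Σtᵢ = 5.31 + 5.47 + 6.96 + 9.16 + 5.99 + 6.22 + 2.58 = 41.69.
Posterior ∝ λ^2e^(−6λ) · λ^7e^(−41.69λ) = λ^9e^(−47.69λ), i.e. Gamma(10, 47.69).
Mode = (a−1)/b = 9/47.69 ≈ 0.1887.

λ̂_MAP = 0.1887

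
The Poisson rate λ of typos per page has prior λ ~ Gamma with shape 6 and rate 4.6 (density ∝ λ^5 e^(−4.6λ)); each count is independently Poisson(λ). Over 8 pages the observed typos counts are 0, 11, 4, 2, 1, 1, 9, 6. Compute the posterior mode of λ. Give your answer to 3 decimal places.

λ̂_MAP = 3.095

Σxᵢ = 0+11+4+2+1+1+9+6 = 34, with n = 8.
Posterior ∝ λ^5e^(−4.6λ) · λ^34e^(−8λ) = λ^39e^(−12.6λ), i.e. Gamma(shape=40, rate=12.6).
The mode of a Gamma(a, b) with a ≥ 1 (shape–rate) is (a−1)/b = 39/12.6 ≈ 3.095.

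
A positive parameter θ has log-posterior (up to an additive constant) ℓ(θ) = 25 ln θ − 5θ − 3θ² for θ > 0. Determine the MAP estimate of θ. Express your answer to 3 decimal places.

ℓ'(θ) = 25/θ − 5 − 6θ. Setting this to zero and multiplying by θ: 6θ² + 5θ − 25 = 0.
θ = (−5 + √(5² + 4·6·25)) / (2·6) = (−5 + √625) / 12 = (−5 + 25)/12 = 5/3.
ℓ''(θ) = −25/θ² − 6 < 0, confirming a maximum.

θ̂_MAP = 1.667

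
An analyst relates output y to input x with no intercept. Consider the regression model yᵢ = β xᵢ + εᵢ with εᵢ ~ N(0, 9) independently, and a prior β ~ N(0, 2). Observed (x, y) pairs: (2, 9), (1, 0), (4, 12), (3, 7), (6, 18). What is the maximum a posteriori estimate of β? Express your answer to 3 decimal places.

β̂_MAP = 2.766

log p(β | y) = −Σ(yᵢ − βxᵢ)²/(2·9) − β²/(2·2) + const.
Setting the derivative to zero: Σxᵢ(yᵢ − βxᵢ)/9 − β/2 = 0, so β = Σxᵢyᵢ / (Σxᵢ² + σ²/τ²).
Σxᵢyᵢ = 2·9 + 1·0 + 4·12 + 3·7 + 6·18 = 195; Σxᵢ² = 66; σ²/τ² = 4.5.
β̂_MAP = 195 / (66 + 4.5) = 195/70.5 ≈ 2.766.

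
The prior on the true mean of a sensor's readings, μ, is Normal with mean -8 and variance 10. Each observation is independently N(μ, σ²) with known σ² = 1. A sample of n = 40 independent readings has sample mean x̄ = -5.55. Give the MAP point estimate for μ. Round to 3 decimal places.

n = 40, x̄ = -5.55.
For a Normal prior and Normal likelihood with known variance, the posterior is Normal; its mode equals its mean, the precision-weighted average.
Prior precision 1/σ₀² = 1/10 = 0.1; data precision n/σ² = 40/1 = 40.
μ̂ = (0.1·(-8) + 40·(-5.55)) / (0.1 + 40) = (-222.8)/40.1 = -2228/401 ≈ -5.556.

μ̂_MAP = -5.556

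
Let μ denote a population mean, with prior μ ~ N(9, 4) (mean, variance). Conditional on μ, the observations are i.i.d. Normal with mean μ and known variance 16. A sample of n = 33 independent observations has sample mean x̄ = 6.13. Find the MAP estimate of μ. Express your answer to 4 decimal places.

n = 33, x̄ = 6.13.
For a Normal prior and Normal likelihood with known variance, the posterior is Normal; its mode equals its mean, the precision-weighted average.
Prior precision 1/σ₀² = 1/4 = 0.25; data precision n/σ² = 33/16 = 2.0625.
μ̂ = (0.25·9 + 2.0625·6.13) / (0.25 + 2.0625) = 14.893125/2.3125 = 23829/3700 ≈ 6.4403.

μ̂_MAP = 6.4403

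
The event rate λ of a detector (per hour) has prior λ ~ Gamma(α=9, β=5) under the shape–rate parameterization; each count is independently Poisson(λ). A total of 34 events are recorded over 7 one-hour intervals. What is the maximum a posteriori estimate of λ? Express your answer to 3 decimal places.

Σxᵢ = 34, n = 7.
Posterior ∝ λ^8e^(−5λ) · λ^34e^(−7λ) = λ^42e^(−12λ), i.e. Gamma(shape=43, rate=12).
The mode of a Gamma(a, b) with a ≥ 1 (shape–rate) is (a−1)/b = 42/12 ≈ 3.500.

λ̂_MAP = 3.500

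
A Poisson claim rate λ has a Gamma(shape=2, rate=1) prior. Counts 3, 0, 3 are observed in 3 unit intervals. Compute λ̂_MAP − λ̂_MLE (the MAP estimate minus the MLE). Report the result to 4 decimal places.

MAP − MLE = -0.2500

Σxᵢ = 6. Posterior is Gamma(8, 4); MAP = (8−1)/4 = 7/4 ≈ 1.75000.
MLE = x̄ = 6/3 ≈ 2.00000.
Difference = 7/4 − 6/3 = -1/4 ≈ -0.2500.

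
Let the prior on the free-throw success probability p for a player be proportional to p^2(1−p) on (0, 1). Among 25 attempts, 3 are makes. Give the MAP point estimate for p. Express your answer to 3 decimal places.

p̂_MAP = 0.179

The prior density ∝ p^2(1−p)^1 is the kernel of Beta(3, 2).
Data: 3 successes in 25 trials. The binomial likelihood contributes p^3(1−p)^22, so the posterior is Beta(3+3, 2+22) = Beta(6, 24).
For Beta(a, b) with a, b > 1 the mode is (a−1)/(a+b−2) = 5/28 ≈ 0.179.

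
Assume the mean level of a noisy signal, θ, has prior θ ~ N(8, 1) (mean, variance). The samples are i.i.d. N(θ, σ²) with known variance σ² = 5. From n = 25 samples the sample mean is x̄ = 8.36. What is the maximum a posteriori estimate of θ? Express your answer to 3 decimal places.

n = 25, x̄ = 8.36.
For a Normal prior and Normal likelihood with known variance, the posterior is Normal; its mode equals its mean, the precision-weighted average.
Prior precision 1/σ₀² = 1/1 = 1; data precision n/σ² = 25/5 = 5.
θ̂ = (1·8 + 5·8.36) / (1 + 5) = 49.8/6 = 8.300.

θ̂_MAP = 8.300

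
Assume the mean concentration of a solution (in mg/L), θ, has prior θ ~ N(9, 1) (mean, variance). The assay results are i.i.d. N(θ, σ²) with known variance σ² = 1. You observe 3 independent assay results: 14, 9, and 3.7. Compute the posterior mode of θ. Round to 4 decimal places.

n = 3; x̄ = (14 + 9 + 3.7)/3 = 26.7/3 = 8.9.
For a Normal prior and Normal likelihood with known variance, the posterior is Normal; its mode equals its mean, the precision-weighted average.
Prior precision 1/σ₀² = 1/1 = 1; data precision n/σ² = 3/1 = 3.
θ̂ = (1·9 + 3·8.9) / (1 + 3) = 35.7/4 = 8.9250.

θ̂_MAP = 8.9250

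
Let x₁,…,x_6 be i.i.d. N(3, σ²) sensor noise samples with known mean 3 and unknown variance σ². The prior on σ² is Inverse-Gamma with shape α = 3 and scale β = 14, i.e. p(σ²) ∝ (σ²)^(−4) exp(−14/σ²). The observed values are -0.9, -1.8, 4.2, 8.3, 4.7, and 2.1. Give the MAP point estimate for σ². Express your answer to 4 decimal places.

Sum of squared deviations about the known mean: SS = (-0.9−3)² + (-1.8−3)² + (4.2−3)² + (8.3−3)² + (4.7−3)² + (2.1−3)² = 71.48.
The Normal likelihood contributes (σ²)^(−n/2) exp(−SS/(2σ²)), so the posterior is Inverse-Gamma(α + n/2, β + SS/2) = Inverse-Gamma(6, 49.74).
The mode of Inverse-Gamma(a, b) is b/(a+1) = 49.74/7 ≈ 7.1057.

σ̂²_MAP = 7.1057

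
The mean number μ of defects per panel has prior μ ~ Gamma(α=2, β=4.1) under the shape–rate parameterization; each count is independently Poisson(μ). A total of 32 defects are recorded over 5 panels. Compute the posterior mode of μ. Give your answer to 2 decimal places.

μ̂_MAP = 3.63

Σxᵢ = 32, n = 5.
Posterior ∝ μe^(−4.1μ) · μ^32e^(−5μ) = μ^33e^(−9.1μ), i.e. Gamma(shape=34, rate=9.1).
The mode of a Gamma(a, b) with a ≥ 1 (shape–rate) is (a−1)/b = 33/9.1 ≈ 3.63.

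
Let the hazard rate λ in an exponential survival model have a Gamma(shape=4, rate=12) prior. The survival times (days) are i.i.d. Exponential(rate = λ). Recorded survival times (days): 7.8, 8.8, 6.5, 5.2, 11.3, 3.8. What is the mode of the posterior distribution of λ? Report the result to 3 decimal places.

The Exponential(rate=λ) likelihood is ∝ λ^n e^(−λΣtᵢ). Here n = 6 and Σtᵢ = 7.8 + 8.8 + 6.5 + 5.2 + 11.3 + 3.8 = 43.4.
Posterior ∝ λ^3e^(−12λ) · λ^6e^(−43.4λ) = λ^9e^(−55.4λ), i.e. Gamma(10, 55.4).
Mode = (a−1)/b = 9/55.4 ≈ 0.162.

λ̂_MAP = 0.162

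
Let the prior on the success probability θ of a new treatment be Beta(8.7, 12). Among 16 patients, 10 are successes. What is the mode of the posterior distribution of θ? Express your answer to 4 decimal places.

Prior: Beta(8.7, 12).
Data: 10 successes in 16 trials. The binomial likelihood contributes θ^10(1−θ)^6, so the posterior is Beta(8.7+10, 12+6) = Beta(18.7, 18).
For Beta(a, b) with a, b > 1 the mode is (a−1)/(a+b−2) = 17.7/34.7 ≈ 0.5101.

θ̂_MAP = 0.5101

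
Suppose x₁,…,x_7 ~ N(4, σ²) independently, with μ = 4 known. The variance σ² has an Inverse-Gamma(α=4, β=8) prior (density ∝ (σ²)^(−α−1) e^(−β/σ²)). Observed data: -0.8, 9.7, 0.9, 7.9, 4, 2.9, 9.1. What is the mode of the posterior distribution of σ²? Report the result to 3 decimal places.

Sum of squared deviations about the known mean: SS = (-0.8−4)² + (9.7−4)² + (0.9−4)² + (7.9−4)² + (4−4)² + (2.9−4)² + (9.1−4)² = 107.57.
The Normal likelihood contributes (σ²)^(−n/2) exp(−SS/(2σ²)), so the posterior is Inverse-Gamma(α + n/2, β + SS/2) = Inverse-Gamma(7.5, 61.785).
The mode of Inverse-Gamma(a, b) is b/(a+1) = 61.785/8.5 ≈ 7.269.

σ̂²_MAP = 7.269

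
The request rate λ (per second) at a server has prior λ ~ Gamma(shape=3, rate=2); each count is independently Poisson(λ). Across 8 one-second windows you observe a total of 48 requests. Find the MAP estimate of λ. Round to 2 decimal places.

Σxᵢ = 48, n = 8.
Posterior ∝ λ^2e^(−2λ) · λ^48e^(−8λ) = λ^50e^(−10λ), i.e. Gamma(shape=51, rate=10).
The mode of a Gamma(a, b) with a ≥ 1 (shape–rate) is (a−1)/b = 50/10 ≈ 5.00.

λ̂_MAP = 5.00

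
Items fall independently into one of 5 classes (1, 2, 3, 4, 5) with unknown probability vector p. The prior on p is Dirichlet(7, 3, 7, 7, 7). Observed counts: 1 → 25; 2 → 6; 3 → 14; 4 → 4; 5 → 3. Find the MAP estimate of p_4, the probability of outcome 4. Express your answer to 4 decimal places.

MAP estimate: 0.1282

The posterior is Dirichlet(αᵢ + nᵢ) = Dirichlet(32, 9, 21, 11, 10).
For a Dirichlet(a₁,…,a_K) with all aᵢ > 1, the mode has j-th component (aⱼ − 1)/(Σaᵢ − K).
Here Σaᵢ = 83 and K = 5, so p_4 = (11 − 1)/(83 − 5) = 10/78 ≈ 0.1282.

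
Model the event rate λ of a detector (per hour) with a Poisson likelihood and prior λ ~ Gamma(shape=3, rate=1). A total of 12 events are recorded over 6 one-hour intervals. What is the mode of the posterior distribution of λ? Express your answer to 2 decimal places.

Σxᵢ = 12, n = 6.
Posterior ∝ λ^2e^(−1λ) · λ^12e^(−6λ) = λ^14e^(−7λ), i.e. Gamma(shape=15, rate=7).
The mode of a Gamma(a, b) with a ≥ 1 (shape–rate) is (a−1)/b = 14/7 ≈ 2.00.

λ̂_MAP = 2.00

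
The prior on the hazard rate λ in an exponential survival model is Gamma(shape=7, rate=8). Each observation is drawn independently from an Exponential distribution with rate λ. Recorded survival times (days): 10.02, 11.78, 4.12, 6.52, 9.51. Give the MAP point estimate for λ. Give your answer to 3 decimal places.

λ̂_MAP = 0.220

The Exponential(rate=λ) likelihood is ∝ λ^n e^(−λΣtᵢ). Here n = 5 and Σtᵢ = 10.02 + 11.78 + 4.12 + 6.52 + 9.51 = 41.95.
Posterior ∝ λ^6e^(−8λ) · λ^5e^(−41.95λ) = λ^11e^(−49.95λ), i.e. Gamma(12, 49.95).
Mode = (a−1)/b = 11/49.95 ≈ 0.220.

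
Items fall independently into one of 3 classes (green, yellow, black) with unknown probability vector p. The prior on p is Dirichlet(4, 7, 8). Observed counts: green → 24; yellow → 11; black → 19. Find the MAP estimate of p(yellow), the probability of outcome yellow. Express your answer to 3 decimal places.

The posterior is Dirichlet(αᵢ + nᵢ) = Dirichlet(28, 18, 27).
For a Dirichlet(a₁,…,a_K) with all aᵢ > 1, the mode has j-th component (aⱼ − 1)/(Σaᵢ − K).
Here Σaᵢ = 73 and K = 3, so p(yellow) = (18 − 1)/(73 − 3) = 17/70 ≈ 0.243.

MAP estimate of p(yellow) = 0.243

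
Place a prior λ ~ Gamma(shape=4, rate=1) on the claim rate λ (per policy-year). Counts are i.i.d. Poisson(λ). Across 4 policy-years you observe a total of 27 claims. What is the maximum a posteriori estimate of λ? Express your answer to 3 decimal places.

λ̂_MAP = 6.000

Σxᵢ = 27, n = 4.
Posterior ∝ λ^3e^(−1λ) · λ^27e^(−4λ) = λ^30e^(−5λ), i.e. Gamma(shape=31, rate=5).
The mode of a Gamma(a, b) with a ≥ 1 (shape–rate) is (a−1)/b = 30/5 ≈ 6.000.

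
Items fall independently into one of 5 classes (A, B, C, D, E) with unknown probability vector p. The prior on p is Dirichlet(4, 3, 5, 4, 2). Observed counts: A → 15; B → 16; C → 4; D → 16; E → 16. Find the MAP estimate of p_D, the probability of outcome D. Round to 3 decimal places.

The posterior is Dirichlet(αᵢ + nᵢ) = Dirichlet(19, 19, 9, 20, 18).
For a Dirichlet(a₁,…,a_K) with all aᵢ > 1, the mode has j-th component (aⱼ − 1)/(Σaᵢ − K).
Here Σaᵢ = 85 and K = 5, so p_D = (20 − 1)/(85 − 5) = 19/80 ≈ 0.238.

MAP estimate of p_D = 0.238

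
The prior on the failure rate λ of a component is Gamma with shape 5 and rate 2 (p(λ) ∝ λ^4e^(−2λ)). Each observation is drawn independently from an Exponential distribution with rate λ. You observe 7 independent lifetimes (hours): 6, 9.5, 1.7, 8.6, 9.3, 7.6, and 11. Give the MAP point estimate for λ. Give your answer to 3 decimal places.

λ̂_MAP = 0.197

The Exponential(rate=λ) likelihood is ∝ λ^n e^(−λΣtᵢ). Here n = 7 and Σtᵢ = 6 + 9.5 + 1.7 + 8.6 + 9.3 + 7.6 + 11 = 53.7.
Posterior ∝ λ^4e^(−2λ) · λ^7e^(−53.7λ) = λ^11e^(−55.7λ), i.e. Gamma(12, 55.7).
Mode = (a−1)/b = 11/55.7 ≈ 0.197.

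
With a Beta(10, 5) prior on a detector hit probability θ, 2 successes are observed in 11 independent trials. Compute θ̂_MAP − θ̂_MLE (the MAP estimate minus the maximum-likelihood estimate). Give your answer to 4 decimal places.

MAP − MLE = 0.2765

Posterior is Beta(12, 14); MAP = (12−1)/(26−2) = 11/24 ≈ 0.45833.
MLE ignores the prior: θ̂_MLE = k/n = 2/11 ≈ 0.18182.
Difference = 11/24 − 2/11 = 73/264 ≈ 0.2765.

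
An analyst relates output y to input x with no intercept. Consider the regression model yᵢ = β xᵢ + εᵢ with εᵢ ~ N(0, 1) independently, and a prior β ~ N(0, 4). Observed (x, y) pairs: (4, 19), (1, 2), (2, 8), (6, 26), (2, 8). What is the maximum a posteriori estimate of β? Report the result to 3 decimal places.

log p(β | y) = −Σ(yᵢ − βxᵢ)²/(2·1) − β²/(2·4) + const.
Setting the derivative to zero: Σxᵢ(yᵢ − βxᵢ)/1 − β/4 = 0, so β = Σxᵢyᵢ / (Σxᵢ² + σ²/τ²).
Σxᵢyᵢ = 4·19 + 1·2 + 2·8 + 6·26 + 2·8 = 266; Σxᵢ² = 61; σ²/τ² = 0.25.
β̂_MAP = 266 / (61 + 0.25) = 266/61.25 ≈ 4.343.

β̂_MAP = 4.343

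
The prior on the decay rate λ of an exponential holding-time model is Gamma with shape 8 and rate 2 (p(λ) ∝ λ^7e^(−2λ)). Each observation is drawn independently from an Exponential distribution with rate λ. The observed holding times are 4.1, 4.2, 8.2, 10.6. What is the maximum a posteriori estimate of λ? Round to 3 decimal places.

λ̂_MAP = 0.378

The Exponential(rate=λ) likelihood is ∝ λ^n e^(−λΣtᵢ). Here n = 4 and Σtᵢ = 4.1 + 4.2 + 8.2 + 10.6 = 27.1.
Posterior ∝ λ^7e^(−2λ) · λ^4e^(−27.1λ) = λ^11e^(−29.1λ), i.e. Gamma(12, 29.1).
Mode = (a−1)/b = 11/29.1 ≈ 0.378.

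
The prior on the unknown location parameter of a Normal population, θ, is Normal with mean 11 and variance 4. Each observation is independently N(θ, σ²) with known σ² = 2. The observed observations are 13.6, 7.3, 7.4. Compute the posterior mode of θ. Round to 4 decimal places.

n = 3; x̄ = (13.6 + 7.3 + 7.4)/3 = 28.3/3 = 283/30 ≈ 9.4333.
For a Normal prior and Normal likelihood with known variance, the posterior is Normal; its mode equals its mean, the precision-weighted average.
Prior precision 1/σ₀² = 1/4 = 0.25; data precision n/σ² = 3/2 = 1.5.
θ̂ = (0.25·11 + 1.5·(283/30)) / (0.25 + 1.5) = 16.9/1.75 = 338/35 ≈ 9.6571.

θ̂_MAP = 9.6571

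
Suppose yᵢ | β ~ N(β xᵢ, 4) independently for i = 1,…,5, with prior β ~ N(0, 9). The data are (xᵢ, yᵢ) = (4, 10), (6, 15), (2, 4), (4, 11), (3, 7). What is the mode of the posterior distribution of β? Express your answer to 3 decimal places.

log p(β | y) = −Σ(yᵢ − βxᵢ)²/(2·4) − β²/(2·9) + const.
Setting the derivative to zero: Σxᵢ(yᵢ − βxᵢ)/4 − β/9 = 0, so β = Σxᵢyᵢ / (Σxᵢ² + σ²/τ²).
Σxᵢyᵢ = 4·10 + 6·15 + 2·4 + 4·11 + 3·7 = 203; Σxᵢ² = 81; σ²/τ² = 4/9.
β̂_MAP = 203 / (81 + 4/9) = 203/(733/9) = 1827/733 ≈ 2.492.

β̂_MAP = 2.492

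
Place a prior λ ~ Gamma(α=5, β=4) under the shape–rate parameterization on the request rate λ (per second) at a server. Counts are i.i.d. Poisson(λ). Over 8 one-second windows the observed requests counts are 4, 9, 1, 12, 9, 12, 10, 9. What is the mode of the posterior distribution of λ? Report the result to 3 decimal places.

Σxᵢ = 4+9+1+12+9+12+10+9 = 66, with n = 8.
Posterior ∝ λ^4e^(−4λ) · λ^66e^(−8λ) = λ^70e^(−12λ), i.e. Gamma(shape=71, rate=12).
The mode of a Gamma(a, b) with a ≥ 1 (shape–rate) is (a−1)/b = 70/12 ≈ 5.833.

λ̂_MAP = 5.833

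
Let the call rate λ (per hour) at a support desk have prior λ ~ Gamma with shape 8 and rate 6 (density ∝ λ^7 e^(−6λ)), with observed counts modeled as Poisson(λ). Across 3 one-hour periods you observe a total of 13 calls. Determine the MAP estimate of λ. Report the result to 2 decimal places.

Σxᵢ = 13, n = 3.
Posterior ∝ λ^7e^(−6λ) · λ^13e^(−3λ) = λ^20e^(−9λ), i.e. Gamma(shape=21, rate=9).
The mode of a Gamma(a, b) with a ≥ 1 (shape–rate) is (a−1)/b = 20/9 ≈ 2.22.

λ̂_MAP = 2.22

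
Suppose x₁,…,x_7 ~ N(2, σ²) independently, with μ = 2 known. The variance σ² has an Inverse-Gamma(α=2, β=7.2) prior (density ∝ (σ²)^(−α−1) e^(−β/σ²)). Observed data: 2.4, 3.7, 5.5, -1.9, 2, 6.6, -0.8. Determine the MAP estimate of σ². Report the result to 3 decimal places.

Sum of squared deviations about the known mean: SS = (2.4−2)² + (3.7−2)² + (5.5−2)² + (-1.9−2)² + (2−2)² + (6.6−2)² + (-0.8−2)² = 59.51.
The Normal likelihood contributes (σ²)^(−n/2) exp(−SS/(2σ²)), so the posterior is Inverse-Gamma(α + n/2, β + SS/2) = Inverse-Gamma(5.5, 36.955).
The mode of Inverse-Gamma(a, b) is b/(a+1) = 36.955/6.5 ≈ 5.685.

σ̂²_MAP = 5.685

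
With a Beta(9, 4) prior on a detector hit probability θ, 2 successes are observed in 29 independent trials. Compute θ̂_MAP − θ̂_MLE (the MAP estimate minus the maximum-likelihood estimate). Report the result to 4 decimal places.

MAP − MLE = 0.1810

Posterior is Beta(11, 31); MAP = (11−1)/(42−2) = 10/40 ≈ 0.25000.
MLE ignores the prior: θ̂_MLE = k/n = 2/29 ≈ 0.06897.
Difference = 10/40 − 2/29 = 21/116 ≈ 0.1810.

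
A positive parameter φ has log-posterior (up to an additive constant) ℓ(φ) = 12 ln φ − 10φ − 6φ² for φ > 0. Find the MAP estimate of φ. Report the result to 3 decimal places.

ℓ'(φ) = 12/φ − 10 − 12φ. Setting this to zero and multiplying by φ: 12φ² + 10φ − 12 = 0.
φ = (−10 + √(10² + 4·12·12)) / (2·12) = (−10 + √676) / 24 = (−10 + 26)/24 = 2/3.
ℓ''(φ) = −12/φ² − 12 < 0, confirming a maximum.

φ̂_MAP = 0.667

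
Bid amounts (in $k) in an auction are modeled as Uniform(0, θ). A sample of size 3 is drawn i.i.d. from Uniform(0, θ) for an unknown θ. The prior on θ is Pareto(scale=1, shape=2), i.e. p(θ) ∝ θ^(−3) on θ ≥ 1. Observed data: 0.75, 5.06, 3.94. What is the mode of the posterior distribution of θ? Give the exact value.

θ̂_MAP = 5.06

The Uniform(0, θ) likelihood is θ^(−n) for θ ≥ max(xᵢ), zero otherwise. Here max(xᵢ) = 5.06.
Posterior ∝ θ^(−3) · θ^(−3) = θ^(−6) on θ ≥ max(1, 5.06) = 5.06.
This density is strictly decreasing in θ, so the posterior mode lies at the lower boundary of the support.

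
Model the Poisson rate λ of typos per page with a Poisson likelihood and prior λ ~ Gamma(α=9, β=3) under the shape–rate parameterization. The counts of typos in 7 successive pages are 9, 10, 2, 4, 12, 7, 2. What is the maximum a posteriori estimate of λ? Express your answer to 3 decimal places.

λ̂_MAP = 5.400

Σxᵢ = 9+10+2+4+12+7+2 = 46, with n = 7.
Posterior ∝ λ^8e^(−3λ) · λ^46e^(−7λ) = λ^54e^(−10λ), i.e. Gamma(shape=55, rate=10).
The mode of a Gamma(a, b) with a ≥ 1 (shape–rate) is (a−1)/b = 54/10 ≈ 5.400.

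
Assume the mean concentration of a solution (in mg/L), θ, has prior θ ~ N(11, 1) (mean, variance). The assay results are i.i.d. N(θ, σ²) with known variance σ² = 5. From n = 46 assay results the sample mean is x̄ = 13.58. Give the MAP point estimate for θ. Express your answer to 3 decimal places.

n = 46, x̄ = 13.58.
For a Normal prior and Normal likelihood with known variance, the posterior is Normal; its mode equals its mean, the precision-weighted average.
Prior precision 1/σ₀² = 1/1 = 1; data precision n/σ² = 46/5 = 9.2.
θ̂ = (1·11 + 9.2·13.58) / (1 + 9.2) = 135.936/10.2 = 5664/425 ≈ 13.327.

θ̂_MAP = 13.327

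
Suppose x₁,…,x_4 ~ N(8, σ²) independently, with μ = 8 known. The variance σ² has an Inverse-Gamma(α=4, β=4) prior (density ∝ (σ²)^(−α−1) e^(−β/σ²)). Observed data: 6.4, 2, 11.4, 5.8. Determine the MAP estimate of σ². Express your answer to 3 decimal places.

Sum of squared deviations about the known mean: SS = (6.4−8)² + (2−8)² + (11.4−8)² + (5.8−8)² = 54.96.
The Normal likelihood contributes (σ²)^(−n/2) exp(−SS/(2σ²)), so the posterior is Inverse-Gamma(α + n/2, β + SS/2) = Inverse-Gamma(6, 31.48).
The mode of Inverse-Gamma(a, b) is b/(a+1) = 31.48/7 ≈ 4.497.

σ̂²_MAP = 4.497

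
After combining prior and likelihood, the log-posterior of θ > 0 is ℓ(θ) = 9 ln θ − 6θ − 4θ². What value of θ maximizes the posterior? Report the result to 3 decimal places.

ℓ'(θ) = 9/θ − 6 − 8θ. Setting this to zero and multiplying by θ: 8θ² + 6θ − 9 = 0.
θ = (−6 + √(6² + 4·8·9)) / (2·8) = (−6 + √324) / 16 = (−6 + 18)/16 = 3/4.
ℓ''(θ) = −9/θ² − 8 < 0, confirming a maximum.

θ̂_MAP = 0.750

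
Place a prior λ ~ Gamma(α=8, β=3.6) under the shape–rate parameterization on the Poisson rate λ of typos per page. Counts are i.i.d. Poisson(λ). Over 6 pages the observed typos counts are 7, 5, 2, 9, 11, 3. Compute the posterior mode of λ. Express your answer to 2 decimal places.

λ̂_MAP = 4.58

Σxᵢ = 7+5+2+9+11+3 = 37, with n = 6.
Posterior ∝ λ^7e^(−3.6λ) · λ^37e^(−6λ) = λ^44e^(−9.6λ), i.e. Gamma(shape=45, rate=9.6).
The mode of a Gamma(a, b) with a ≥ 1 (shape–rate) is (a−1)/b = 44/9.6 ≈ 4.58.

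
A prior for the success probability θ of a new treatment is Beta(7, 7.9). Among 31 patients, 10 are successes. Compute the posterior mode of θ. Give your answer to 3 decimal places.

θ̂_MAP = 0.364

Prior: Beta(7, 7.9).
Data: 10 successes in 31 trials. The binomial likelihood contributes θ^10(1−θ)^21, so the posterior is Beta(7+10, 7.9+21) = Beta(17, 28.9).
For Beta(a, b) with a, b > 1 the mode is (a−1)/(a+b−2) = 16/43.9 ≈ 0.364.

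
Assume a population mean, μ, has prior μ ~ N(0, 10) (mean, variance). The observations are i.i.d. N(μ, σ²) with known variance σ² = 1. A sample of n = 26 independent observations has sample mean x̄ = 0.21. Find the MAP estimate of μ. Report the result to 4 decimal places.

n = 26, x̄ = 0.21.
For a Normal prior and Normal likelihood with known variance, the posterior is Normal; its mode equals its mean, the precision-weighted average.
Prior precision 1/σ₀² = 1/10 = 0.1; data precision n/σ² = 26/1 = 26.
μ̂ = (0.1·0 + 26·0.21) / (0.1 + 26) = 5.46/26.1 = 91/435 ≈ 0.2092.

μ̂_MAP = 0.2092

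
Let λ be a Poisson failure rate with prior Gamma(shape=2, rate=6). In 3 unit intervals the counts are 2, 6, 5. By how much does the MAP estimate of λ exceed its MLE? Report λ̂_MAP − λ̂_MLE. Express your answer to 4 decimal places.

Σxᵢ = 13. Posterior is Gamma(15, 9); MAP = (15−1)/9 = 14/9 ≈ 1.55556.
MLE = x̄ = 13/3 ≈ 4.33333.
Difference = 14/9 − 13/3 = -25/9 ≈ -2.7778.

MAP − MLE = -2.7778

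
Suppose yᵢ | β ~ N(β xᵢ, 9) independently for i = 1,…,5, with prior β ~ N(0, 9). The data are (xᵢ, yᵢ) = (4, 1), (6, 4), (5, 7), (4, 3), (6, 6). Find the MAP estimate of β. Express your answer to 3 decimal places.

log p(β | y) = −Σ(yᵢ − βxᵢ)²/(2·9) − β²/(2·9) + const.
Setting the derivative to zero: Σxᵢ(yᵢ − βxᵢ)/9 − β/9 = 0, so β = Σxᵢyᵢ / (Σxᵢ² + σ²/τ²).
Σxᵢyᵢ = 4·1 + 6·4 + 5·7 + 4·3 + 6·6 = 111; Σxᵢ² = 129; σ²/τ² = 1.
β̂_MAP = 111 / (129 + 1) = 111/130 ≈ 0.854.

β̂_MAP = 0.854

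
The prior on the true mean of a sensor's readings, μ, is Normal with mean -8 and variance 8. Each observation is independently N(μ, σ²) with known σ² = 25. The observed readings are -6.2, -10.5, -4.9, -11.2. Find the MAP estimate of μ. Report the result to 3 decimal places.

n = 4; x̄ = ((-6.2) + (-10.5) + (-4.9) + (-11.2))/4 = -32.8/4 = -8.2.
For a Normal prior and Normal likelihood with known variance, the posterior is Normal; its mode equals its mean, the precision-weighted average.
Prior precision 1/σ₀² = 1/8 = 0.125; data precision n/σ² = 4/25 = 0.16.
μ̂ = (0.125·(-8) + 0.16·(-8.2)) / (0.125 + 0.16) = (-2.312)/0.285 = -2312/285 ≈ -8.112.

μ̂_MAP = -8.112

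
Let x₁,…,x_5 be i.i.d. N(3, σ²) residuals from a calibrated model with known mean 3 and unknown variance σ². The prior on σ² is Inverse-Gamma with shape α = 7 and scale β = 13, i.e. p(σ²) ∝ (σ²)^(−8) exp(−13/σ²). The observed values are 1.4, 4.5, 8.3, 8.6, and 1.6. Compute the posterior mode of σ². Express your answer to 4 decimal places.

Sum of squared deviations about the known mean: SS = (1.4−3)² + (4.5−3)² + (8.3−3)² + (8.6−3)² + (1.6−3)² = 66.22.
The Normal likelihood contributes (σ²)^(−n/2) exp(−SS/(2σ²)), so the posterior is Inverse-Gamma(α + n/2, β + SS/2) = Inverse-Gamma(9.5, 46.11).
The mode of Inverse-Gamma(a, b) is b/(a+1) = 46.11/10.5 ≈ 4.3914.

σ̂²_MAP = 4.3914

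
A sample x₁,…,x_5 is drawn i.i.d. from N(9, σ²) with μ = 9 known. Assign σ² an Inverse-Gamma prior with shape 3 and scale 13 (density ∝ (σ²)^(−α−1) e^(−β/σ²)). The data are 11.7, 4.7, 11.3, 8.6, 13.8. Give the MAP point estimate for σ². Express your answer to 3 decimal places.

Sum of squared deviations about the known mean: SS = (11.7−9)² + (4.7−9)² + (11.3−9)² + (8.6−9)² + (13.8−9)² = 54.27.
The Normal likelihood contributes (σ²)^(−n/2) exp(−SS/(2σ²)), so the posterior is Inverse-Gamma(α + n/2, β + SS/2) = Inverse-Gamma(5.5, 40.135).
The mode of Inverse-Gamma(a, b) is b/(a+1) = 40.135/6.5 ≈ 6.175.

σ̂²_MAP = 6.175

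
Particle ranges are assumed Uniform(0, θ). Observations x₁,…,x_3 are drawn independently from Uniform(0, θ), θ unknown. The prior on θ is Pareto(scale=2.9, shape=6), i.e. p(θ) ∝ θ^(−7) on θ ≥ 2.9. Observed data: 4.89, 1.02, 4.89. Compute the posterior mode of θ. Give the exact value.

θ̂_MAP = 4.89

The Uniform(0, θ) likelihood is θ^(−n) for θ ≥ max(xᵢ), zero otherwise. Here max(xᵢ) = 4.89.
Posterior ∝ θ^(−7) · θ^(−3) = θ^(−10) on θ ≥ max(2.9, 4.89) = 4.89.
This density is strictly decreasing in θ, so the posterior mode lies at the lower boundary of the support.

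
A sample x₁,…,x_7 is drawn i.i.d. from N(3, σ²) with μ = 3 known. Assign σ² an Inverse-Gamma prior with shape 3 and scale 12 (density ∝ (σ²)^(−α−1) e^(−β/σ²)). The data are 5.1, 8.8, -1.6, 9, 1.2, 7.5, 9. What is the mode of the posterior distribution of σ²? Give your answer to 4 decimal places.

Sum of squared deviations about the known mean: SS = (5.1−3)² + (8.8−3)² + (-1.6−3)² + (9−3)² + (1.2−3)² + (7.5−3)² + (9−3)² = 154.7.
The Normal likelihood contributes (σ²)^(−n/2) exp(−SS/(2σ²)), so the posterior is Inverse-Gamma(α + n/2, β + SS/2) = Inverse-Gamma(6.5, 89.35).
The mode of Inverse-Gamma(a, b) is b/(a+1) = 89.35/7.5 ≈ 11.9133.

σ̂²_MAP = 11.9133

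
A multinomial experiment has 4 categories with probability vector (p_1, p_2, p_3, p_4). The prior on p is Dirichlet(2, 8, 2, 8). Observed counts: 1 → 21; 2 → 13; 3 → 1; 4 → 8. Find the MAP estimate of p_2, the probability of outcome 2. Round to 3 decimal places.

The posterior is Dirichlet(αᵢ + nᵢ) = Dirichlet(23, 21, 3, 16).
For a Dirichlet(a₁,…,a_K) with all aᵢ > 1, the mode has j-th component (aⱼ − 1)/(Σaᵢ − K).
Here Σaᵢ = 63 and K = 4, so p_2 = (21 − 1)/(63 − 4) = 20/59 ≈ 0.339.

MAP estimate: 0.339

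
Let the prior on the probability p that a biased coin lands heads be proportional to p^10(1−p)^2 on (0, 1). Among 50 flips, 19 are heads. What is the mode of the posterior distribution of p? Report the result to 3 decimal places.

p̂_MAP = 0.468

The prior density ∝ p^10(1−p)^2 is the kernel of Beta(11, 3).
Data: 19 successes in 50 trials. The binomial likelihood contributes p^19(1−p)^31, so the posterior is Beta(11+19, 3+31) = Beta(30, 34).
For Beta(a, b) with a, b > 1 the mode is (a−1)/(a+b−2) = 29/62 ≈ 0.468.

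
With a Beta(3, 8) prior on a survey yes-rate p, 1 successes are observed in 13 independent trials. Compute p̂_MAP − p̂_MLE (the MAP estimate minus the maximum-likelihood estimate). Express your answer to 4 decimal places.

MAP − MLE = 0.0594

Posterior is Beta(4, 20); MAP = (4−1)/(24−2) = 3/22 ≈ 0.13636.
MLE ignores the prior: p̂_MLE = k/n = 1/13 ≈ 0.07692.
Difference = 3/22 − 1/13 = 17/286 ≈ 0.0594.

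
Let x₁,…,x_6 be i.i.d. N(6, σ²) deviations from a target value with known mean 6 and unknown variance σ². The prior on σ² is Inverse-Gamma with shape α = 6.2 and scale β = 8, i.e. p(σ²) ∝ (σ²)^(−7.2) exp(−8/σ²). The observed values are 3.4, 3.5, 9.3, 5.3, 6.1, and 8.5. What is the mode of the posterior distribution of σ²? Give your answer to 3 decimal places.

Sum of squared deviations about the known mean: SS = (3.4−6)² + (3.5−6)² + (9.3−6)² + (5.3−6)² + (6.1−6)² + (8.5−6)² = 30.65.
The Normal likelihood contributes (σ²)^(−n/2) exp(−SS/(2σ²)), so the posterior is Inverse-Gamma(α + n/2, β + SS/2) = Inverse-Gamma(9.2, 23.325).
The mode of Inverse-Gamma(a, b) is b/(a+1) = 23.325/10.2 ≈ 2.287.

σ̂²_MAP = 2.287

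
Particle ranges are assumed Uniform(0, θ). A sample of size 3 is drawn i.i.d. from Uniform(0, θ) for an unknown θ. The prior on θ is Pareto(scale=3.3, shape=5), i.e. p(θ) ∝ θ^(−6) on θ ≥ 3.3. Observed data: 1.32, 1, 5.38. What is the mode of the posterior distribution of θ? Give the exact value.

θ̂_MAP = 5.38

The Uniform(0, θ) likelihood is θ^(−n) for θ ≥ max(xᵢ), zero otherwise. Here max(xᵢ) = 5.38.
Posterior ∝ θ^(−6) · θ^(−3) = θ^(−9) on θ ≥ max(3.3, 5.38) = 5.38.
This density is strictly decreasing in θ, so the posterior mode lies at the lower boundary of the support.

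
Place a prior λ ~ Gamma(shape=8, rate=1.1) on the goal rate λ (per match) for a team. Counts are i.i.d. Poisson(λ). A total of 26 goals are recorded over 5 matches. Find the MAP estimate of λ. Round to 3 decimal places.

Σxᵢ = 26, n = 5.
Posterior ∝ λ^7e^(−1.1λ) · λ^26e^(−5λ) = λ^33e^(−6.1λ), i.e. Gamma(shape=34, rate=6.1).
The mode of a Gamma(a, b) with a ≥ 1 (shape–rate) is (a−1)/b = 33/6.1 ≈ 5.410.

λ̂_MAP = 5.410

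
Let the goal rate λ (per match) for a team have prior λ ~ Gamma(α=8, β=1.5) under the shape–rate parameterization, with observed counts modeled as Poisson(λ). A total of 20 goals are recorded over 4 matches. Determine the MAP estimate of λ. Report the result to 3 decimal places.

λ̂_MAP = 4.909

Σxᵢ = 20, n = 4.
Posterior ∝ λ^7e^(−1.5λ) · λ^20e^(−4λ) = λ^27e^(−5.5λ), i.e. Gamma(shape=28, rate=5.5).
The mode of a Gamma(a, b) with a ≥ 1 (shape–rate) is (a−1)/b = 27/5.5 ≈ 4.909.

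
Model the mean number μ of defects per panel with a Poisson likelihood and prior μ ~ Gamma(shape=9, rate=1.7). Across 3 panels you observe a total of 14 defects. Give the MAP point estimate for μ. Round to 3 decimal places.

Σxᵢ = 14, n = 3.
Posterior ∝ μ^8e^(−1.7μ) · μ^14e^(−3μ) = μ^22e^(−4.7μ), i.e. Gamma(shape=23, rate=4.7).
The mode of a Gamma(a, b) with a ≥ 1 (shape–rate) is (a−1)/b = 22/4.7 ≈ 4.681.

μ̂_MAP = 4.681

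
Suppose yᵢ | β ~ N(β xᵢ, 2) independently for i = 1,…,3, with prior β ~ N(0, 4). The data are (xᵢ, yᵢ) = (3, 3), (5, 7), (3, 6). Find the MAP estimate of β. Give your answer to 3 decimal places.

log p(β | y) = −Σ(yᵢ − βxᵢ)²/(2·2) − β²/(2·4) + const.
Setting the derivative to zero: Σxᵢ(yᵢ − βxᵢ)/2 − β/4 = 0, so β = Σxᵢyᵢ / (Σxᵢ² + σ²/τ²).
Σxᵢyᵢ = 3·3 + 5·7 + 3·6 = 62; Σxᵢ² = 43; σ²/τ² = 0.5.
β̂_MAP = 62 / (43 + 0.5) = 62/43.5 ≈ 1.425.

β̂_MAP = 1.425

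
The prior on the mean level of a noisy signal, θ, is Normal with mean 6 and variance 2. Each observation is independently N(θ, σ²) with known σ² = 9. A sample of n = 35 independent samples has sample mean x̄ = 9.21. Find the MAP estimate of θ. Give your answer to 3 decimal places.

θ̂_MAP = 8.844

n = 35, x̄ = 9.21.
For a Normal prior and Normal likelihood with known variance, the posterior is Normal; its mode equals its mean, the precision-weighted average.
Prior precision 1/σ₀² = 1/2 = 0.5; data precision n/σ² = 35/9.
θ̂ = (0.5·6 + (35/9)·9.21) / (0.5 + 35/9) = (2329/60)/(79/18) = 6987/790 ≈ 8.844.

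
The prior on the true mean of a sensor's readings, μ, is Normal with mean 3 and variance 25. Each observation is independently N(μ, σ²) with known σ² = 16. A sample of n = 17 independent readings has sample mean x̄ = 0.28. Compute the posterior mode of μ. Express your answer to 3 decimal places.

n = 17, x̄ = 0.28.
For a Normal prior and Normal likelihood with known variance, the posterior is Normal; its mode equals its mean, the precision-weighted average.
Prior precision 1/σ₀² = 1/25 = 0.04; data precision n/σ² = 17/16 = 1.0625.
μ̂ = (0.04·3 + 1.0625·0.28) / (0.04 + 1.0625) = 0.4175/1.1025 = 167/441 ≈ 0.379.

μ̂_MAP = 0.379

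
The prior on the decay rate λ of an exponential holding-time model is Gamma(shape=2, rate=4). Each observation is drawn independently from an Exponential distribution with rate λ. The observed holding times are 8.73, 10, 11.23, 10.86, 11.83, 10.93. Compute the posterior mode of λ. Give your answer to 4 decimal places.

The Exponential(rate=λ) likelihood is ∝ λ^n e^(−λΣtᵢ). Here n = 6 and Σtᵢ = 8.73 + 10 + 11.23 + 10.86 + 11.83 + 10.93 = 63.58.
Posterior ∝ λe^(−4λ) · λ^6e^(−63.58λ) = λ^7e^(−67.58λ), i.e. Gamma(8, 67.58).
Mode = (a−1)/b = 7/67.58 ≈ 0.1036.

λ̂_MAP = 0.1036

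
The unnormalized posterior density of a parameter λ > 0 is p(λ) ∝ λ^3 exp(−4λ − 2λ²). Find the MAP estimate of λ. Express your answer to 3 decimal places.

ℓ'(λ) = 3/λ − 4 − 4λ. Setting this to zero and multiplying by λ: 4λ² + 4λ − 3 = 0.
λ = (−4 + √(4² + 4·4·3)) / (2·4) = (−4 + √64) / 8 = (−4 + 8)/8 = 1/2.
ℓ''(λ) = −3/λ² − 4 < 0, confirming a maximum.

λ̂_MAP = 0.500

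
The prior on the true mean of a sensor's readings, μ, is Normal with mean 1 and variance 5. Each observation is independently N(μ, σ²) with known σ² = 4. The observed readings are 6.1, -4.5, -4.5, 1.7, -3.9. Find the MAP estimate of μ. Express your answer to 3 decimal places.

n = 5; x̄ = (6.1 + (-4.5) + (-4.5) + 1.7 + (-3.9))/5 = -5.1/5 = -1.02.
For a Normal prior and Normal likelihood with known variance, the posterior is Normal; its mode equals its mean, the precision-weighted average.
Prior precision 1/σ₀² = 1/5 = 0.2; data precision n/σ² = 5/4 = 1.25.
μ̂ = (0.2·1 + 1.25·(-1.02)) / (0.2 + 1.25) = (-1.075)/1.45 = -43/58 ≈ -0.741.

μ̂_MAP = -0.741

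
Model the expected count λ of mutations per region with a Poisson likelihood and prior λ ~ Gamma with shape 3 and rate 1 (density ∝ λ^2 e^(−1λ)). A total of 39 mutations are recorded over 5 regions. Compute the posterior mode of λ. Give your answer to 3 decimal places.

λ̂_MAP = 6.833

Σxᵢ = 39, n = 5.
Posterior ∝ λ^2e^(−1λ) · λ^39e^(−5λ) = λ^41e^(−6λ), i.e. Gamma(shape=42, rate=6).
The mode of a Gamma(a, b) with a ≥ 1 (shape–rate) is (a−1)/b = 41/6 ≈ 6.833.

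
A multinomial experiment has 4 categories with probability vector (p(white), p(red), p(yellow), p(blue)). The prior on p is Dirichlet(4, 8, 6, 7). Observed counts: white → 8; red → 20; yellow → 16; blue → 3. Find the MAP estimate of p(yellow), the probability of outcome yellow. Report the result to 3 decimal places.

The posterior is Dirichlet(αᵢ + nᵢ) = Dirichlet(12, 28, 22, 10).
For a Dirichlet(a₁,…,a_K) with all aᵢ > 1, the mode has j-th component (aⱼ − 1)/(Σaᵢ − K).
Here Σaᵢ = 72 and K = 4, so p(yellow) = (22 − 1)/(72 − 4) = 21/68 ≈ 0.309.

MAP estimate of p(yellow) = 0.309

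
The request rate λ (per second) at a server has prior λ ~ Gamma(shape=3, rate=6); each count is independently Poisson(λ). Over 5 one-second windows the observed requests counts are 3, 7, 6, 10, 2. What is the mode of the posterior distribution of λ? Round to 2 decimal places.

λ̂_MAP = 2.73

Σxᵢ = 3+7+6+10+2 = 28, with n = 5.
Posterior ∝ λ^2e^(−6λ) · λ^28e^(−5λ) = λ^30e^(−11λ), i.e. Gamma(shape=31, rate=11).
The mode of a Gamma(a, b) with a ≥ 1 (shape–rate) is (a−1)/b = 30/11 ≈ 2.73.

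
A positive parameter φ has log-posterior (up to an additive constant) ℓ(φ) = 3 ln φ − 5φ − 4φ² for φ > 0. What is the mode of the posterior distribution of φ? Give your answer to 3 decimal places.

φ̂_MAP = 0.375

ℓ'(φ) = 3/φ − 5 − 8φ. Setting this to zero and multiplying by φ: 8φ² + 5φ − 3 = 0.
φ = (−5 + √(5² + 4·8·3)) / (2·8) = (−5 + √121) / 16 = (−5 + 11)/16 = 3/8.
ℓ''(φ) = −3/φ² − 8 < 0, confirming a maximum.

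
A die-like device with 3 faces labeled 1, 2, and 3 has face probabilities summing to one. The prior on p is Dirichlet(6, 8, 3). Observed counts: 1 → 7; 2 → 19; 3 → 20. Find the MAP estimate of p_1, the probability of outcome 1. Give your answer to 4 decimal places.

MAP estimate: 0.2000

The posterior is Dirichlet(αᵢ + nᵢ) = Dirichlet(13, 27, 23).
For a Dirichlet(a₁,…,a_K) with all aᵢ > 1, the mode has j-th component (aⱼ − 1)/(Σaᵢ − K).
Here Σaᵢ = 63 and K = 3, so p_1 = (13 − 1)/(63 − 3) = 12/60 ≈ 0.2000.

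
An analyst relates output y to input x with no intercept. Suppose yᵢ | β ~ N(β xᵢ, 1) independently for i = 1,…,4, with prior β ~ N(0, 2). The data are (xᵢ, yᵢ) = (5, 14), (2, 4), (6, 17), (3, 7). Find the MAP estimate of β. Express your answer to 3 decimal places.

log p(β | y) = −Σ(yᵢ − βxᵢ)²/(2·1) − β²/(2·2) + const.
Setting the derivative to zero: Σxᵢ(yᵢ − βxᵢ)/1 − β/2 = 0, so β = Σxᵢyᵢ / (Σxᵢ² + σ²/τ²).
Σxᵢyᵢ = 5·14 + 2·4 + 6·17 + 3·7 = 201; Σxᵢ² = 74; σ²/τ² = 0.5.
β̂_MAP = 201 / (74 + 0.5) = 201/74.5 ≈ 2.698.

β̂_MAP = 2.698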